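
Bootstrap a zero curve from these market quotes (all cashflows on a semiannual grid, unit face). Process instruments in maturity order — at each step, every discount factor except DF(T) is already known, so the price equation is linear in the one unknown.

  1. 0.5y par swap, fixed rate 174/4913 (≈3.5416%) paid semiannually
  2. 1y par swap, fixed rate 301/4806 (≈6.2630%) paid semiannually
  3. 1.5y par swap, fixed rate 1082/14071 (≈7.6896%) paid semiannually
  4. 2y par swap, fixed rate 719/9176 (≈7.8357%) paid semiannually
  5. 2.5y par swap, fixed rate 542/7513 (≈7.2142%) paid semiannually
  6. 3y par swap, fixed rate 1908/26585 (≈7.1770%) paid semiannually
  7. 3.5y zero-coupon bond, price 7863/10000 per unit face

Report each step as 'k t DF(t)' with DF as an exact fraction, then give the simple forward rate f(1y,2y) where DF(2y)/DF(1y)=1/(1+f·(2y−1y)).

1 1/2 4913/5000
2 1 4699/5000
3 3/2 4459/5000
4 2 4281/5000
5 5/2 4187/5000
6 3 2023/2500
7 7/2 7863/10000
f(1y,2y) = ((4699/5000)/(4281/5000) − 1)/(1) = 418/4281 ≈ 9.7641%

step 1 [0.5y] swap r/2=87/4913: DF=(1 − 87/4913·(0))/(1+87/4913) = 4913/5000 ≈ 0.982600
step 2 [1y] swap r/2=301/9612: DF=(1 − 301/9612·(0.982600))/(1+301/9612) = 4699/5000 ≈ 0.939800
step 3 [1.5y] swap r/2=541/14071: DF=(1 − 541/14071·(0.982600+0.939800))/(1+541/14071) = 4459/5000 ≈ 0.891800
step 4 [2y] swap r/2=719/18352: DF=(1 − 719/18352·(0.982600+0.939800+0.891800))/(1+719/18352) = 4281/5000 ≈ 0.856200
step 5 [2.5y] swap r/2=271/7513: DF=(1 − 271/7513·(0.982600+0.939800+0.891800+0.856200))/(1+271/7513) = 4187/5000 ≈ 0.837400
step 6 [3y] swap r/2=954/26585: DF=(1 − 954/26585·(0.982600+0.939800+0.891800+0.856200+0.837400))/(1+954/26585) = 2023/2500 ≈ 0.809200
step 7 [3.5y] zero: DF = P = 7863/10000 ≈ 0.786300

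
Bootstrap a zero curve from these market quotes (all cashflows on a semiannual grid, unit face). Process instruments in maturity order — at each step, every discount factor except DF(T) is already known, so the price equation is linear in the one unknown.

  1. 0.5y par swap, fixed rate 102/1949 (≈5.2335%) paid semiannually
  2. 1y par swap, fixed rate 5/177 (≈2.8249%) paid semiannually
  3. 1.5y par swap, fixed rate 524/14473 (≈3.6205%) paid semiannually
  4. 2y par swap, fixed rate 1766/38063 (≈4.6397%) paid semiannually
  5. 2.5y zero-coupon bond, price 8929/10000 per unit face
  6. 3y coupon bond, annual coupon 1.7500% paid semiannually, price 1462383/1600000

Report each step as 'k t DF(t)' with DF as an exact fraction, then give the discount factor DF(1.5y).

1 1/2 1949/2000
2 1 389/400
3 3/2 2369/2500
4 2 9117/10000
5 5/2 8929/10000
6 3 8653/10000
DF(1.5y) = 2369/2500 ≈ 0.947600

step 1 [0.5y] swap r/2=51/1949: DF=(1 − 51/1949·(0))/(1+51/1949) = 1949/2000 ≈ 0.974500
step 2 [1y] swap r/2=5/354: DF=(1 − 5/354·(0.974500))/(1+5/354) = 389/400 ≈ 0.972500
step 3 [1.5y] swap r/2=262/14473: DF=(1 − 262/14473·(0.974500+0.972500))/(1+262/14473) = 2369/2500 ≈ 0.947600
step 4 [2y] swap r/2=883/38063: DF=(1 − 883/38063·(0.974500+0.972500+0.947600))/(1+883/38063) = 9117/10000 ≈ 0.911700
step 5 [2.5y] zero: DF = P = 8929/10000 ≈ 0.892900
step 6 [3y] bond c/2=7/800: DF=(1462383/1600000 − 7/800·(0.974500+0.972500+0.947600+0.911700+0.892900))/(1+7/800) = 8653/10000 ≈ 0.865300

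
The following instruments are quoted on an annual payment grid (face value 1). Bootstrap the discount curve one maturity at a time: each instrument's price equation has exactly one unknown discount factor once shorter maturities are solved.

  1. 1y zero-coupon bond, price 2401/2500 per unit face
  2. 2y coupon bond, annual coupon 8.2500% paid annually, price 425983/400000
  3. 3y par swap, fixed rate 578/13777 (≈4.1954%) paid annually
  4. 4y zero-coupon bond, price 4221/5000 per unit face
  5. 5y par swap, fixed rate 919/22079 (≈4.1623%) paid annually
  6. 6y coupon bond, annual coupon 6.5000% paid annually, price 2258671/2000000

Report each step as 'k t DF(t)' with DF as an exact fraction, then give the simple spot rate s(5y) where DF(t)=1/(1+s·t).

1 1 2401/2500
2 2 4553/5000
3 3 2211/2500
4 4 4221/5000
5 5 4081/5000
6 6 7909/10000
s(5y) = (1/(4081/5000) − 1)/(5) = 919/20405 ≈ 4.5038%

step 1 [1y] zero: DF = P = 2401/2500 ≈ 0.960400
step 2 [2y] bond c/1=33/400: DF=(425983/400000 − 33/400·(0.960400))/(1+33/400) = 4553/5000 ≈ 0.910600
step 3 [3y] swap r/1=578/13777: DF=(1 − 578/13777·(0.960400+0.910600))/(1+578/13777) = 2211/2500 ≈ 0.884400
step 4 [4y] zero: DF = P = 4221/5000 ≈ 0.844200
step 5 [5y] swap r/1=919/22079: DF=(1 − 919/22079·(0.960400+0.910600+0.884400+0.844200))/(1+919/22079) = 4081/5000 ≈ 0.816200
step 6 [6y] bond c/1=13/200: DF=(2258671/2000000 − 13/200·(0.960400+0.910600+0.884400+0.844200+0.816200))/(1+13/200) = 7909/10000 ≈ 0.790900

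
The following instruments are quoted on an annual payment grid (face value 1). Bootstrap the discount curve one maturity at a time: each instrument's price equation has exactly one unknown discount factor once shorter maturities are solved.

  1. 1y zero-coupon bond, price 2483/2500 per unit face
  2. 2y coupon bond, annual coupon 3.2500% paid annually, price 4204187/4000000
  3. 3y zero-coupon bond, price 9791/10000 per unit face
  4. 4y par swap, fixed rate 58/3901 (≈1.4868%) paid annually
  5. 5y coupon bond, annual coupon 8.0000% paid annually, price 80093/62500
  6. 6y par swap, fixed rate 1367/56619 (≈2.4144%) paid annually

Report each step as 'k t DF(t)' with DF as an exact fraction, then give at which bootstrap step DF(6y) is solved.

step 1 [1y] zero: DF = P = 2483/2500 ≈ 0.993200
step 2 [2y] bond c/1=13/400: DF=(4204187/4000000 − 13/400·(0.993200))/(1+13/400) = 9867/10000 ≈ 0.986700
step 3 [3y] zero: DF = P = 9791/10000 ≈ 0.979100
step 4 [4y] swap r/1=58/3901: DF=(1 − 58/3901·(0.993200+0.986700+0.979100))/(1+58/3901) = 471/500 ≈ 0.942000
step 5 [5y] bond c/1=2/25: DF=(80093/62500 − 2/25·(0.993200+0.986700+0.979100+0.942000))/(1+2/25) = 561/625 ≈ 0.897600
step 6 [6y] swap r/1=1367/56619: DF=(1 − 1367/56619·(0.993200+0.986700+0.979100+0.942000+0.897600))/(1+1367/56619) = 8633/10000 ≈ 0.863300

1 1 2483/2500
2 2 9867/10000
3 3 9791/10000
4 4 471/500
5 5 561/625
6 6 8633/10000
DF(6y) is solved at step 6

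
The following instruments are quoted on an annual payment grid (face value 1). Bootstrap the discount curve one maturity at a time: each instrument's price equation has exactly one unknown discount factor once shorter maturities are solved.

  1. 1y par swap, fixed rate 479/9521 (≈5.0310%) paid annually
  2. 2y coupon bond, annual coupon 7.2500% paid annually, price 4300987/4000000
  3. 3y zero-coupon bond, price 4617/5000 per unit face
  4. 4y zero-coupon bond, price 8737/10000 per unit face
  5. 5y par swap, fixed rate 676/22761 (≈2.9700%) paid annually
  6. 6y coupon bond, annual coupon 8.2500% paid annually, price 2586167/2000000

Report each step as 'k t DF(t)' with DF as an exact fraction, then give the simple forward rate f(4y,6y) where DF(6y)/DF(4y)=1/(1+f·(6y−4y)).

1 1 9521/10000
2 2 4691/5000
3 3 4617/5000
4 4 8737/10000
5 5 1081/1250
6 6 2119/2500
f(4y,6y) = ((8737/10000)/(2119/2500) − 1)/(2) = 261/16952 ≈ 1.5396%

step 1 [1y] swap r/1=479/9521: DF=(1 − 479/9521·(0))/(1+479/9521) = 9521/10000 ≈ 0.952100
step 2 [2y] bond c/1=29/400: DF=(4300987/4000000 − 29/400·(0.952100))/(1+29/400) = 4691/5000 ≈ 0.938200
step 3 [3y] zero: DF = P = 4617/5000 ≈ 0.923400
step 4 [4y] zero: DF = P = 8737/10000 ≈ 0.873700
step 5 [5y] swap r/1=676/22761: DF=(1 − 676/22761·(0.952100+0.938200+0.923400+0.873700))/(1+676/22761) = 1081/1250 ≈ 0.864800
step 6 [6y] bond c/1=33/400: DF=(2586167/2000000 − 33/400·(0.952100+0.938200+0.923400+0.873700+0.864800))/(1+33/400) = 2119/2500 ≈ 0.847600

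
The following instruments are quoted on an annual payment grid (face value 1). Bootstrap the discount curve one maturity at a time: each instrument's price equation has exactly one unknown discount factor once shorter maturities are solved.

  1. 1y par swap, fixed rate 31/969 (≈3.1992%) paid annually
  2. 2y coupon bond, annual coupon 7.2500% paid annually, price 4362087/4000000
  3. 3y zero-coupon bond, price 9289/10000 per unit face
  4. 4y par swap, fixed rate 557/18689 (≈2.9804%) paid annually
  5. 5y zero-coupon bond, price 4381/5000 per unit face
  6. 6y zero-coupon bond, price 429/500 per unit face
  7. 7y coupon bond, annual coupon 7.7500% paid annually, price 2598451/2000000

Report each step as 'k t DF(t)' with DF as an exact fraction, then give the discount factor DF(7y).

1 1 969/1000
2 2 9513/10000
3 3 9289/10000
4 4 4443/5000
5 5 4381/5000
6 6 429/500
7 7 4061/5000
DF(7y) = 4061/5000 ≈ 0.812200

step 1 [1y] swap r/1=31/969: DF=(1 − 31/969·(0))/(1+31/969) = 969/1000 ≈ 0.969000
step 2 [2y] bond c/1=29/400: DF=(4362087/4000000 − 29/400·(0.969000))/(1+29/400) = 9513/10000 ≈ 0.951300
step 3 [3y] zero: DF = P = 9289/10000 ≈ 0.928900
step 4 [4y] swap r/1=557/18689: DF=(1 − 557/18689·(0.969000+0.951300+0.928900))/(1+557/18689) = 4443/5000 ≈ 0.888600
step 5 [5y] zero: DF = P = 4381/5000 ≈ 0.876200
step 6 [6y] zero: DF = P = 429/500 ≈ 0.858000
step 7 [7y] bond c/1=31/400: DF=(2598451/2000000 − 31/400·(0.969000+0.951300+0.928900+0.888600+0.876200+0.858000))/(1+31/400) = 4061/5000 ≈ 0.812200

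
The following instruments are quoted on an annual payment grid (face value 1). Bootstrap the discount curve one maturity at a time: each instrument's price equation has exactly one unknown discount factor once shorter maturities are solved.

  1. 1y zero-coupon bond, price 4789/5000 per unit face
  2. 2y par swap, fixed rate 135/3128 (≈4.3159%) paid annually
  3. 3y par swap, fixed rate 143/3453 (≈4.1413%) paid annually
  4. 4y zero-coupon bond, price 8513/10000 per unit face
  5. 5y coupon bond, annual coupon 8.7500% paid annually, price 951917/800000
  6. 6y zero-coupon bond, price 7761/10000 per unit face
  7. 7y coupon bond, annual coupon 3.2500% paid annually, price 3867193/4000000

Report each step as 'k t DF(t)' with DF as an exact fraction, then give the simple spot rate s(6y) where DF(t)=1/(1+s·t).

1 1 4789/5000
2 2 919/1000
3 3 1107/1250
4 4 8513/10000
5 5 4017/5000
6 6 7761/10000
7 7 7729/10000
s(6y) = (1/(7761/10000) − 1)/(6) = 2239/46566 ≈ 4.8082%

step 1 [1y] zero: DF = P = 4789/5000 ≈ 0.957800
step 2 [2y] swap r/1=135/3128: DF=(1 − 135/3128·(0.957800))/(1+135/3128) = 919/1000 ≈ 0.919000
step 3 [3y] swap r/1=143/3453: DF=(1 − 143/3453·(0.957800+0.919000))/(1+143/3453) = 1107/1250 ≈ 0.885600
step 4 [4y] zero: DF = P = 8513/10000 ≈ 0.851300
step 5 [5y] bond c/1=7/80: DF=(951917/800000 − 7/80·(0.957800+0.919000+0.885600+0.851300))/(1+7/80) = 4017/5000 ≈ 0.803400
step 6 [6y] zero: DF = P = 7761/10000 ≈ 0.776100
step 7 [7y] bond c/1=13/400: DF=(3867193/4000000 − 13/400·(0.957800+0.919000+0.885600+0.851300+0.803400+0.776100))/(1+13/400) = 7729/10000 ≈ 0.772900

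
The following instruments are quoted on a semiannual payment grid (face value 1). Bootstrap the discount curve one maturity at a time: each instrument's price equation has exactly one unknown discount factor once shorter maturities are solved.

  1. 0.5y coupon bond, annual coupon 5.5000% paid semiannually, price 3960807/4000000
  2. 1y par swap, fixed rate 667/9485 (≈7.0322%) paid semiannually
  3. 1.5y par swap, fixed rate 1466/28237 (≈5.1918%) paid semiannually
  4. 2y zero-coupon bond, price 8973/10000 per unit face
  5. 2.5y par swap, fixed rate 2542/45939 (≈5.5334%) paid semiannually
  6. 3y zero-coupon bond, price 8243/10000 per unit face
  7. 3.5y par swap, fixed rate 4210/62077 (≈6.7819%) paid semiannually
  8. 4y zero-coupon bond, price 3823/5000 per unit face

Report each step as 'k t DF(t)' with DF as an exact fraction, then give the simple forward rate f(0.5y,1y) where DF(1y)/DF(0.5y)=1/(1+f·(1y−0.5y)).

step 1 [0.5y] bond c/2=11/400: DF=(3960807/4000000 − 11/400·(0))/(1+11/400) = 9637/10000 ≈ 0.963700
step 2 [1y] swap r/2=667/18970: DF=(1 − 667/18970·(0.963700))/(1+667/18970) = 9333/10000 ≈ 0.933300
step 3 [1.5y] swap r/2=733/28237: DF=(1 − 733/28237·(0.963700+0.933300))/(1+733/28237) = 9267/10000 ≈ 0.926700
step 4 [2y] zero: DF = P = 8973/10000 ≈ 0.897300
step 5 [2.5y] swap r/2=1271/45939: DF=(1 − 1271/45939·(0.963700+0.933300+0.926700+0.897300))/(1+1271/45939) = 8729/10000 ≈ 0.872900
step 6 [3y] zero: DF = P = 8243/10000 ≈ 0.824300
step 7 [3.5y] swap r/2=2105/62077: DF=(1 − 2105/62077·(0.963700+0.933300+0.926700+0.897300+0.872900+0.824300))/(1+2105/62077) = 1579/2000 ≈ 0.789500
step 8 [4y] zero: DF = P = 3823/5000 ≈ 0.764600

1 1/2 9637/10000
2 1 9333/10000
3 3/2 9267/10000
4 2 8973/10000
5 5/2 8729/10000
6 3 8243/10000
7 7/2 1579/2000
8 4 3823/5000
f(0.5y,1y) = ((9637/10000)/(9333/10000) − 1)/(1/2) = 608/9333 ≈ 6.5145%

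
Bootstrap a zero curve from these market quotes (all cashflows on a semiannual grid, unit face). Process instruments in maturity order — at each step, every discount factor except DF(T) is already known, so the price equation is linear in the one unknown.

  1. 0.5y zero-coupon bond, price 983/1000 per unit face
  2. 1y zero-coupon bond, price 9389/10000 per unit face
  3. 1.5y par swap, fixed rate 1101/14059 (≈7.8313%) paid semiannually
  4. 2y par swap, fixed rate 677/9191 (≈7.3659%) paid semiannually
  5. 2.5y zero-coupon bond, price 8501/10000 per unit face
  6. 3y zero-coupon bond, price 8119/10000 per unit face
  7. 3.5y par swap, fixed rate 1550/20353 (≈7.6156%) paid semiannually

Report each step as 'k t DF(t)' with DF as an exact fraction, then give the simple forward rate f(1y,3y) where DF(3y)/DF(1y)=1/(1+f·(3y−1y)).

1 1/2 983/1000
2 1 9389/10000
3 3/2 8899/10000
4 2 4323/5000
5 5/2 8501/10000
6 3 8119/10000
7 7/2 307/400
f(1y,3y) = ((9389/10000)/(8119/10000) − 1)/(2) = 635/8119 ≈ 7.8212%

step 1 [0.5y] zero: DF = P = 983/1000 ≈ 0.983000
step 2 [1y] zero: DF = P = 9389/10000 ≈ 0.938900
step 3 [1.5y] swap r/2=1101/28118: DF=(1 − 1101/28118·(0.983000+0.938900))/(1+1101/28118) = 8899/10000 ≈ 0.889900
step 4 [2y] swap r/2=677/18382: DF=(1 − 677/18382·(0.983000+0.938900+0.889900))/(1+677/18382) = 4323/5000 ≈ 0.864600
step 5 [2.5y] zero: DF = P = 8501/10000 ≈ 0.850100
step 6 [3y] zero: DF = P = 8119/10000 ≈ 0.811900
step 7 [3.5y] swap r/2=775/20353: DF=(1 − 775/20353·(0.983000+0.938900+0.889900+0.864600+0.850100+0.811900))/(1+775/20353) = 307/400 ≈ 0.767500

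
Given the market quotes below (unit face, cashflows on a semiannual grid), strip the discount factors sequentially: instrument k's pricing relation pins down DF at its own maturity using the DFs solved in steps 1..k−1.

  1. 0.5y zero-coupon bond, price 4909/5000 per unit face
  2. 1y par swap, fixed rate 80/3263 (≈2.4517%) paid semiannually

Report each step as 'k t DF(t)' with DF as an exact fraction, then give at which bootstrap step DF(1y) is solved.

step 1 [0.5y] zero: DF = P = 4909/5000 ≈ 0.981800
step 2 [1y] swap r/2=40/3263: DF=(1 − 40/3263·(0.981800))/(1+40/3263) = 122/125 ≈ 0.976000

1 1/2 4909/5000
2 1 122/125
DF(1y) is solved at step 2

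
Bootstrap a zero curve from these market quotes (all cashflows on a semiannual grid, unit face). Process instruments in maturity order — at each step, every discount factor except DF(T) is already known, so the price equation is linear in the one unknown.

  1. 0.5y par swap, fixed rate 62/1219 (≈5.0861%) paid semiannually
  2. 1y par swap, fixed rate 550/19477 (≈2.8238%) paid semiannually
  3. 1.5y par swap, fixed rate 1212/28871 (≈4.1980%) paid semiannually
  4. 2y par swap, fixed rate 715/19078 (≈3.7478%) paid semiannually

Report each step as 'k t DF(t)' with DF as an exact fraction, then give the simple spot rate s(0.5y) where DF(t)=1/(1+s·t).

step 1 [0.5y] swap r/2=31/1219: DF=(1 − 31/1219·(0))/(1+31/1219) = 1219/1250 ≈ 0.975200
step 2 [1y] swap r/2=275/19477: DF=(1 − 275/19477·(0.975200))/(1+275/19477) = 389/400 ≈ 0.972500
step 3 [1.5y] swap r/2=606/28871: DF=(1 − 606/28871·(0.975200+0.972500))/(1+606/28871) = 4697/5000 ≈ 0.939400
step 4 [2y] swap r/2=715/38156: DF=(1 − 715/38156·(0.975200+0.972500+0.939400))/(1+715/38156) = 1857/2000 ≈ 0.928500

1 1/2 1219/1250
2 1 389/400
3 3/2 4697/5000
4 2 1857/2000
s(0.5y) = (1/(1219/1250) − 1)/(1/2) = 62/1219 ≈ 5.0861%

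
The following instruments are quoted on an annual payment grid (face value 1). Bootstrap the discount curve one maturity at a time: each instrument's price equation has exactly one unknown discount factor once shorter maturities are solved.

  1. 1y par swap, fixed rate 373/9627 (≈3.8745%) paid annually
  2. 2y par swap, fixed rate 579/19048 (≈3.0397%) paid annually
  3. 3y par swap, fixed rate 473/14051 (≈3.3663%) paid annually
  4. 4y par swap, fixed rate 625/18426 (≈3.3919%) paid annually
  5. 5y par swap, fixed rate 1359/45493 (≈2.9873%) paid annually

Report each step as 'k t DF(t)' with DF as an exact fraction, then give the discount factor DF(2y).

1 1 9627/10000
2 2 9421/10000
3 3 4527/5000
4 4 7/8
5 5 8641/10000
DF(2y) = 9421/10000 ≈ 0.942100

step 1 [1y] swap r/1=373/9627: DF=(1 − 373/9627·(0))/(1+373/9627) = 9627/10000 ≈ 0.962700
step 2 [2y] swap r/1=579/19048: DF=(1 − 579/19048·(0.962700))/(1+579/19048) = 9421/10000 ≈ 0.942100
step 3 [3y] swap r/1=473/14051: DF=(1 − 473/14051·(0.962700+0.942100))/(1+473/14051) = 4527/5000 ≈ 0.905400
step 4 [4y] swap r/1=625/18426: DF=(1 − 625/18426·(0.962700+0.942100+0.905400))/(1+625/18426) = 7/8 ≈ 0.875000
step 5 [5y] swap r/1=1359/45493: DF=(1 − 1359/45493·(0.962700+0.942100+0.905400+0.875000))/(1+1359/45493) = 8641/10000 ≈ 0.864100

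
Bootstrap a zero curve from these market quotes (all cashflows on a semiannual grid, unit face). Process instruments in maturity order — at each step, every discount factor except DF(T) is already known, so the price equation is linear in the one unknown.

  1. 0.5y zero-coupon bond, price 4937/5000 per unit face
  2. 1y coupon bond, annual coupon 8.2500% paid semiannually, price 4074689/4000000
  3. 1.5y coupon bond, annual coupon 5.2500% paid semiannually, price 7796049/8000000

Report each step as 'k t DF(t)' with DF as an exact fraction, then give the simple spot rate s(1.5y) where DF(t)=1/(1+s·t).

1 1/2 4937/5000
2 1 587/625
3 3/2 9003/10000
s(1.5y) = (1/(9003/10000) − 1)/(3/2) = 1994/27009 ≈ 7.3827%

step 1 [0.5y] zero: DF = P = 4937/5000 ≈ 0.987400
step 2 [1y] bond c/2=33/800: DF=(4074689/4000000 − 33/800·(0.987400))/(1+33/800) = 587/625 ≈ 0.939200
step 3 [1.5y] bond c/2=21/800: DF=(7796049/8000000 − 21/800·(0.987400+0.939200))/(1+21/800) = 9003/10000 ≈ 0.900300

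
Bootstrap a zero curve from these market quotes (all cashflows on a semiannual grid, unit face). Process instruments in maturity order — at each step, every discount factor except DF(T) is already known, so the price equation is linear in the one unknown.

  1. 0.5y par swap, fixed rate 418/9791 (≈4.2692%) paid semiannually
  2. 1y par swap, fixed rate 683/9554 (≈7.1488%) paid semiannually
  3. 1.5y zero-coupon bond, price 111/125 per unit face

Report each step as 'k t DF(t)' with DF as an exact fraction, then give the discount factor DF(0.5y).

step 1 [0.5y] swap r/2=209/9791: DF=(1 − 209/9791·(0))/(1+209/9791) = 9791/10000 ≈ 0.979100
step 2 [1y] swap r/2=683/19108: DF=(1 − 683/19108·(0.979100))/(1+683/19108) = 9317/10000 ≈ 0.931700
step 3 [1.5y] zero: DF = P = 111/125 ≈ 0.888000

1 1/2 9791/10000
2 1 9317/10000
3 3/2 111/125
DF(0.5y) = 9791/10000 ≈ 0.979100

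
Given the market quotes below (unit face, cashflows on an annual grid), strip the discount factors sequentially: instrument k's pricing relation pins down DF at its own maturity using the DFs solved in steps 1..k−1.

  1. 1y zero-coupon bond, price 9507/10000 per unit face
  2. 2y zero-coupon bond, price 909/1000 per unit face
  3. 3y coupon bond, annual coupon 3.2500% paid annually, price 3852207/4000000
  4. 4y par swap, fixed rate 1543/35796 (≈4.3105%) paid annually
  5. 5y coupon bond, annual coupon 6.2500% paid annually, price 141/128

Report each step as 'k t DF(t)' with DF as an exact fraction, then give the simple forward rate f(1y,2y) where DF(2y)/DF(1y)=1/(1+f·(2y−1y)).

1 1 9507/10000
2 2 909/1000
3 3 4371/5000
4 4 8457/10000
5 5 4131/5000
f(1y,2y) = ((9507/10000)/(909/1000) − 1)/(1) = 139/3030 ≈ 4.5875%

step 1 [1y] zero: DF = P = 9507/10000 ≈ 0.950700
step 2 [2y] zero: DF = P = 909/1000 ≈ 0.909000
step 3 [3y] bond c/1=13/400: DF=(3852207/4000000 − 13/400·(0.950700+0.909000))/(1+13/400) = 4371/5000 ≈ 0.874200
step 4 [4y] swap r/1=1543/35796: DF=(1 − 1543/35796·(0.950700+0.909000+0.874200))/(1+1543/35796) = 8457/10000 ≈ 0.845700
step 5 [5y] bond c/1=1/16: DF=(141/128 − 1/16·(0.950700+0.909000+0.874200+0.845700))/(1+1/16) = 4131/5000 ≈ 0.826200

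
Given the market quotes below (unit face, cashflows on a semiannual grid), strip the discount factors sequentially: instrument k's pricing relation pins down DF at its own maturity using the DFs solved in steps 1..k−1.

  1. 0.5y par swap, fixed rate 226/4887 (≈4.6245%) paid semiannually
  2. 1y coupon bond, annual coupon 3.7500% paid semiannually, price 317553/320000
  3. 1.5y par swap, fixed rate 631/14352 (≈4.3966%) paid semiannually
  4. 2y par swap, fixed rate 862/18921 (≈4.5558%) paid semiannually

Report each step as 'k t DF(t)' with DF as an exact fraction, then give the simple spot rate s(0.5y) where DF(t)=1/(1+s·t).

1 1/2 4887/5000
2 1 9561/10000
3 3/2 9369/10000
4 2 4569/5000
s(0.5y) = (1/(4887/5000) − 1)/(1/2) = 226/4887 ≈ 4.6245%

step 1 [0.5y] swap r/2=113/4887: DF=(1 − 113/4887·(0))/(1+113/4887) = 4887/5000 ≈ 0.977400
step 2 [1y] bond c/2=3/160: DF=(317553/320000 − 3/160·(0.977400))/(1+3/160) = 9561/10000 ≈ 0.956100
step 3 [1.5y] swap r/2=631/28704: DF=(1 − 631/28704·(0.977400+0.956100))/(1+631/28704) = 9369/10000 ≈ 0.936900
step 4 [2y] swap r/2=431/18921: DF=(1 − 431/18921·(0.977400+0.956100+0.936900))/(1+431/18921) = 4569/5000 ≈ 0.913800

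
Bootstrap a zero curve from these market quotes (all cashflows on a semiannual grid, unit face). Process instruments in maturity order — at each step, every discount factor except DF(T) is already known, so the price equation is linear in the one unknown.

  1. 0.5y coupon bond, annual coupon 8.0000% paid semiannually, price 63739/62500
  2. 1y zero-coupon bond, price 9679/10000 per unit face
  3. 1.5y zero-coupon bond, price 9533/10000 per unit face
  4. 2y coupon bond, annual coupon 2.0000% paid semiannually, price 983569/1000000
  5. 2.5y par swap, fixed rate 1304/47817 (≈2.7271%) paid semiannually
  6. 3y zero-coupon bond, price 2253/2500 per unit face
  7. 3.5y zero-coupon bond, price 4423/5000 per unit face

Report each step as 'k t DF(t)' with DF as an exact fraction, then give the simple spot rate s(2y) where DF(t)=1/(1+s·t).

1 1/2 4903/5000
2 1 9679/10000
3 3/2 9533/10000
4 2 9451/10000
5 5/2 2337/2500
6 3 2253/2500
7 7/2 4423/5000
s(2y) = (1/(9451/10000) − 1)/(2) = 549/18902 ≈ 2.9045%

step 1 [0.5y] bond c/2=1/25: DF=(63739/62500 − 1/25·(0))/(1+1/25) = 4903/5000 ≈ 0.980600
step 2 [1y] zero: DF = P = 9679/10000 ≈ 0.967900
step 3 [1.5y] zero: DF = P = 9533/10000 ≈ 0.953300
step 4 [2y] bond c/2=1/100: DF=(983569/1000000 − 1/100·(0.980600+0.967900+0.953300))/(1+1/100) = 9451/10000 ≈ 0.945100
step 5 [2.5y] swap r/2=652/47817: DF=(1 − 652/47817·(0.980600+0.967900+0.953300+0.945100))/(1+652/47817) = 2337/2500 ≈ 0.934800
step 6 [3y] zero: DF = P = 2253/2500 ≈ 0.901200
step 7 [3.5y] zero: DF = P = 4423/5000 ≈ 0.884600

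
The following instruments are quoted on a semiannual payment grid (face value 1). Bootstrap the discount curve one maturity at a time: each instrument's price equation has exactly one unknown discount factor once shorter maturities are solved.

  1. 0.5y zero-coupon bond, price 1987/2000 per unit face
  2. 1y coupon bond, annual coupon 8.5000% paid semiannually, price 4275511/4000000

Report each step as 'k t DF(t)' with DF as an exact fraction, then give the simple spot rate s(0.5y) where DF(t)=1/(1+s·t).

step 1 [0.5y] zero: DF = P = 1987/2000 ≈ 0.993500
step 2 [1y] bond c/2=17/400: DF=(4275511/4000000 − 17/400·(0.993500))/(1+17/400) = 1231/1250 ≈ 0.984800

1 1/2 1987/2000
2 1 1231/1250
s(0.5y) = (1/(1987/2000) − 1)/(1/2) = 26/1987 ≈ 1.3085%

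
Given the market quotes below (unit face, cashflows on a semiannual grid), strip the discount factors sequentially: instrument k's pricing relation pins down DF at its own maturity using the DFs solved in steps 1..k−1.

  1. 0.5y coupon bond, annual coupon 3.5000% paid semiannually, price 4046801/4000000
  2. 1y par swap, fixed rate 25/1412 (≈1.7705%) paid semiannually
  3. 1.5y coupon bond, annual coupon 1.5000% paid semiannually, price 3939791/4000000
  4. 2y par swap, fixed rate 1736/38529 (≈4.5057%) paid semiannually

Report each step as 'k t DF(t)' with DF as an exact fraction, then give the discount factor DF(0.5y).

1 1/2 9943/10000
2 1 393/400
3 3/2 9629/10000
4 2 2283/2500
DF(0.5y) = 9943/10000 ≈ 0.994300

step 1 [0.5y] bond c/2=7/400: DF=(4046801/4000000 − 7/400·(0))/(1+7/400) = 9943/10000 ≈ 0.994300
step 2 [1y] swap r/2=25/2824: DF=(1 − 25/2824·(0.994300))/(1+25/2824) = 393/400 ≈ 0.982500
step 3 [1.5y] bond c/2=3/400: DF=(3939791/4000000 − 3/400·(0.994300+0.982500))/(1+3/400) = 9629/10000 ≈ 0.962900
step 4 [2y] swap r/2=868/38529: DF=(1 − 868/38529·(0.994300+0.982500+0.962900))/(1+868/38529) = 2283/2500 ≈ 0.913200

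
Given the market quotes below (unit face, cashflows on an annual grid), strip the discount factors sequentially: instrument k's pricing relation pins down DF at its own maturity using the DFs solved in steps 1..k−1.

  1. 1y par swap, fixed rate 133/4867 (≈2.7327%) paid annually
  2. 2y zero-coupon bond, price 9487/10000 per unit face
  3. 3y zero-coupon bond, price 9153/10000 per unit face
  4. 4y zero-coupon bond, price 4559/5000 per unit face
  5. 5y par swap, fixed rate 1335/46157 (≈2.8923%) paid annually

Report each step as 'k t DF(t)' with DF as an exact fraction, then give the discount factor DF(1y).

1 1 4867/5000
2 2 9487/10000
3 3 9153/10000
4 4 4559/5000
5 5 1733/2000
DF(1y) = 4867/5000 ≈ 0.973400

step 1 [1y] swap r/1=133/4867: DF=(1 − 133/4867·(0))/(1+133/4867) = 4867/5000 ≈ 0.973400
step 2 [2y] zero: DF = P = 9487/10000 ≈ 0.948700
step 3 [3y] zero: DF = P = 9153/10000 ≈ 0.915300
step 4 [4y] zero: DF = P = 4559/5000 ≈ 0.911800
step 5 [5y] swap r/1=1335/46157: DF=(1 − 1335/46157·(0.973400+0.948700+0.915300+0.911800))/(1+1335/46157) = 1733/2000 ≈ 0.866500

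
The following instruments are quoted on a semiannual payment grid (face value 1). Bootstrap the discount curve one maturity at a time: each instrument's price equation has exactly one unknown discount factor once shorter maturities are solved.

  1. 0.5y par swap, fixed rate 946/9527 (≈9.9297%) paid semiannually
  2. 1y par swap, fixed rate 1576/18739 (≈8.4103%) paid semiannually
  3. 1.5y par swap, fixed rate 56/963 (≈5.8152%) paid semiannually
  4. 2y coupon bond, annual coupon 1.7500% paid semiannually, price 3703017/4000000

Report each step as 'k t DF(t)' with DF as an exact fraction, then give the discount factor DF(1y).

1 1/2 9527/10000
2 1 2303/2500
3 3/2 2297/2500
4 2 1787/2000
DF(1y) = 2303/2500 ≈ 0.921200

step 1 [0.5y] swap r/2=473/9527: DF=(1 − 473/9527·(0))/(1+473/9527) = 9527/10000 ≈ 0.952700
step 2 [1y] swap r/2=788/18739: DF=(1 − 788/18739·(0.952700))/(1+788/18739) = 2303/2500 ≈ 0.921200
step 3 [1.5y] swap r/2=28/963: DF=(1 − 28/963·(0.952700+0.921200))/(1+28/963) = 2297/2500 ≈ 0.918800
step 4 [2y] bond c/2=7/800: DF=(3703017/4000000 − 7/800·(0.952700+0.921200+0.918800))/(1+7/800) = 1787/2000 ≈ 0.893500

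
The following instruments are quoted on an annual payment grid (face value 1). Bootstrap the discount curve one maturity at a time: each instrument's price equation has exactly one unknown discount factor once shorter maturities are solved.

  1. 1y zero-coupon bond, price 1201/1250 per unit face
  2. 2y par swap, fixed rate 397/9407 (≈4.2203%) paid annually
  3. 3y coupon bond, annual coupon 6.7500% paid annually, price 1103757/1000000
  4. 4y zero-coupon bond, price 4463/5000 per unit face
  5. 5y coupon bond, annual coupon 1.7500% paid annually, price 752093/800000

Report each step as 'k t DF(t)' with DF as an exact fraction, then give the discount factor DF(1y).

1 1 1201/1250
2 2 4603/5000
3 3 183/200
4 4 4463/5000
5 5 1721/2000
DF(1y) = 1201/1250 ≈ 0.960800

step 1 [1y] zero: DF = P = 1201/1250 ≈ 0.960800
step 2 [2y] swap r/1=397/9407: DF=(1 − 397/9407·(0.960800))/(1+397/9407) = 4603/5000 ≈ 0.920600
step 3 [3y] bond c/1=27/400: DF=(1103757/1000000 − 27/400·(0.960800+0.920600))/(1+27/400) = 183/200 ≈ 0.915000
step 4 [4y] zero: DF = P = 4463/5000 ≈ 0.892600
step 5 [5y] bond c/1=7/400: DF=(752093/800000 − 7/400·(0.960800+0.920600+0.915000+0.892600))/(1+7/400) = 1721/2000 ≈ 0.860500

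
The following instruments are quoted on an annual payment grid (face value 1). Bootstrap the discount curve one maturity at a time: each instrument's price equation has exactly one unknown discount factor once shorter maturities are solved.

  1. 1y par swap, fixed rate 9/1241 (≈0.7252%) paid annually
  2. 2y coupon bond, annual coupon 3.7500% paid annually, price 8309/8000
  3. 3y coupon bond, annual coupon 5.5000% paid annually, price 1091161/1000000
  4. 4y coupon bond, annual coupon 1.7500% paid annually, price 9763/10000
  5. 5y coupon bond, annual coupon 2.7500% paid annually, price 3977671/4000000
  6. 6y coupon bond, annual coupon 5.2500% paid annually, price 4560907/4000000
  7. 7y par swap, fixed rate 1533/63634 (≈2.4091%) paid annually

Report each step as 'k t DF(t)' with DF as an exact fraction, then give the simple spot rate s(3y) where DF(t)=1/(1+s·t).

step 1 [1y] swap r/1=9/1241: DF=(1 − 9/1241·(0))/(1+9/1241) = 1241/1250 ≈ 0.992800
step 2 [2y] bond c/1=3/80: DF=(8309/8000 − 3/80·(0.992800))/(1+3/80) = 2413/2500 ≈ 0.965200
step 3 [3y] bond c/1=11/200: DF=(1091161/1000000 − 11/200·(0.992800+0.965200))/(1+11/200) = 4661/5000 ≈ 0.932200
step 4 [4y] bond c/1=7/400: DF=(9763/10000 − 7/400·(0.992800+0.965200+0.932200))/(1+7/400) = 4549/5000 ≈ 0.909800
step 5 [5y] bond c/1=11/400: DF=(3977671/4000000 − 11/400·(0.992800+0.965200+0.932200+0.909800))/(1+11/400) = 8661/10000 ≈ 0.866100
step 6 [6y] bond c/1=21/400: DF=(4560907/4000000 − 21/400·(0.992800+0.965200+0.932200+0.909800+0.866100))/(1+21/400) = 4253/5000 ≈ 0.850600
step 7 [7y] swap r/1=1533/63634: DF=(1 − 1533/63634·(0.992800+0.965200+0.932200+0.909800+0.866100+0.850600))/(1+1533/63634) = 8467/10000 ≈ 0.846700

1 1 1241/1250
2 2 2413/2500
3 3 4661/5000
4 4 4549/5000
5 5 8661/10000
6 6 4253/5000
7 7 8467/10000
s(3y) = (1/(4661/5000) − 1)/(3) = 113/4661 ≈ 2.4244%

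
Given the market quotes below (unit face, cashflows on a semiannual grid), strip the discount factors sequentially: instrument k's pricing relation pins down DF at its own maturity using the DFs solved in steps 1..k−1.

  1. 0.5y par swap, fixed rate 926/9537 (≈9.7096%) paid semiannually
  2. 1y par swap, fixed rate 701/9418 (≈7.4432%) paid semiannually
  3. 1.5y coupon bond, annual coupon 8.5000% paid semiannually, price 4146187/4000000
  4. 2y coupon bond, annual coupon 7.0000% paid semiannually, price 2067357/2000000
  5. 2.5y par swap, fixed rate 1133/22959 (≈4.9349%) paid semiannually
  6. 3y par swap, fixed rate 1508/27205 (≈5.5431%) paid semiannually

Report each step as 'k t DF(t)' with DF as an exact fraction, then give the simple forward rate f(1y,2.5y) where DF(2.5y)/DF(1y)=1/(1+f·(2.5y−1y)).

1 1/2 9537/10000
2 1 9299/10000
3 3/2 367/400
4 2 113/125
5 5/2 8867/10000
6 3 2123/2500
f(1y,2.5y) = ((9299/10000)/(8867/10000) − 1)/(3/2) = 288/8867 ≈ 3.2480%

step 1 [0.5y] swap r/2=463/9537: DF=(1 − 463/9537·(0))/(1+463/9537) = 9537/10000 ≈ 0.953700
step 2 [1y] swap r/2=701/18836: DF=(1 − 701/18836·(0.953700))/(1+701/18836) = 9299/10000 ≈ 0.929900
step 3 [1.5y] bond c/2=17/400: DF=(4146187/4000000 − 17/400·(0.953700+0.929900))/(1+17/400) = 367/400 ≈ 0.917500
step 4 [2y] bond c/2=7/200: DF=(2067357/2000000 − 7/200·(0.953700+0.929900+0.917500))/(1+7/200) = 113/125 ≈ 0.904000
step 5 [2.5y] swap r/2=1133/45918: DF=(1 − 1133/45918·(0.953700+0.929900+0.917500+0.904000))/(1+1133/45918) = 8867/10000 ≈ 0.886700
step 6 [3y] swap r/2=754/27205: DF=(1 − 754/27205·(0.953700+0.929900+0.917500+0.904000+0.886700))/(1+754/27205) = 2123/2500 ≈ 0.849200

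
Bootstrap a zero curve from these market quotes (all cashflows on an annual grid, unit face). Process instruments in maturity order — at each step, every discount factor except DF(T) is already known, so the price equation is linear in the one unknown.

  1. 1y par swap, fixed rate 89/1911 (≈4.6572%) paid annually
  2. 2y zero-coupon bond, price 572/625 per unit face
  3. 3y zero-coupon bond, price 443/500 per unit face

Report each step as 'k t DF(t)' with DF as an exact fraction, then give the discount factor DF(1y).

step 1 [1y] swap r/1=89/1911: DF=(1 − 89/1911·(0))/(1+89/1911) = 1911/2000 ≈ 0.955500
step 2 [2y] zero: DF = P = 572/625 ≈ 0.915200
step 3 [3y] zero: DF = P = 443/500 ≈ 0.886000

1 1 1911/2000
2 2 572/625
3 3 443/500
DF(1y) = 1911/2000 ≈ 0.955500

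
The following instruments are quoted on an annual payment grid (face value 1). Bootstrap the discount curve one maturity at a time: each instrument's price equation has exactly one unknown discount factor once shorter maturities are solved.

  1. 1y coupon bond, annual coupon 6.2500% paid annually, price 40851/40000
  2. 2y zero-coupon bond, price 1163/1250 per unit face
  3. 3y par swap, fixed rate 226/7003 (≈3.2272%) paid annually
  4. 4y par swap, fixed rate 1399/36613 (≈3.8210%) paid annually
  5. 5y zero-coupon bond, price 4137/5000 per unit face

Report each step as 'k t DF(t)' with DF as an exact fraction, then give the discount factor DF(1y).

1 1 2403/2500
2 2 1163/1250
3 3 1137/1250
4 4 8601/10000
5 5 4137/5000
DF(1y) = 2403/2500 ≈ 0.961200

step 1 [1y] bond c/1=1/16: DF=(40851/40000 − 1/16·(0))/(1+1/16) = 2403/2500 ≈ 0.961200
step 2 [2y] zero: DF = P = 1163/1250 ≈ 0.930400
step 3 [3y] swap r/1=226/7003: DF=(1 − 226/7003·(0.961200+0.930400))/(1+226/7003) = 1137/1250 ≈ 0.909600
step 4 [4y] swap r/1=1399/36613: DF=(1 − 1399/36613·(0.961200+0.930400+0.909600))/(1+1399/36613) = 8601/10000 ≈ 0.860100
step 5 [5y] zero: DF = P = 4137/5000 ≈ 0.827400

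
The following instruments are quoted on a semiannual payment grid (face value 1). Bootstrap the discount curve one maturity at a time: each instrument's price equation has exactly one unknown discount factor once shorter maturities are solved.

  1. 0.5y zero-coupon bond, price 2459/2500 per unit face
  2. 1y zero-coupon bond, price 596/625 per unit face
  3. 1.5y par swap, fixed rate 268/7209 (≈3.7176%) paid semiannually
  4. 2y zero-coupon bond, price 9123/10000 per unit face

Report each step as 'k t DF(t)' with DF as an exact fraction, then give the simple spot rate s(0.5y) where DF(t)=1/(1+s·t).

1 1/2 2459/2500
2 1 596/625
3 3/2 1183/1250
4 2 9123/10000
s(0.5y) = (1/(2459/2500) − 1)/(1/2) = 82/2459 ≈ 3.3347%

step 1 [0.5y] zero: DF = P = 2459/2500 ≈ 0.983600
step 2 [1y] zero: DF = P = 596/625 ≈ 0.953600
step 3 [1.5y] swap r/2=134/7209: DF=(1 − 134/7209·(0.983600+0.953600))/(1+134/7209) = 1183/1250 ≈ 0.946400
step 4 [2y] zero: DF = P = 9123/10000 ≈ 0.912300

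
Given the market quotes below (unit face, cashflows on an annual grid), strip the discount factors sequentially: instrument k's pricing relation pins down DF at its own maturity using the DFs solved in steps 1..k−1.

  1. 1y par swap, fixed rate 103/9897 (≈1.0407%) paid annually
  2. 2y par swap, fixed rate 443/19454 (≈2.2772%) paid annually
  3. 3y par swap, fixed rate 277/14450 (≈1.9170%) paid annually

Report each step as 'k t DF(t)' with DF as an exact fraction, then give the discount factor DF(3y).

step 1 [1y] swap r/1=103/9897: DF=(1 − 103/9897·(0))/(1+103/9897) = 9897/10000 ≈ 0.989700
step 2 [2y] swap r/1=443/19454: DF=(1 − 443/19454·(0.989700))/(1+443/19454) = 9557/10000 ≈ 0.955700
step 3 [3y] swap r/1=277/14450: DF=(1 − 277/14450·(0.989700+0.955700))/(1+277/14450) = 4723/5000 ≈ 0.944600

1 1 9897/10000
2 2 9557/10000
3 3 4723/5000
DF(3y) = 4723/5000 ≈ 0.944600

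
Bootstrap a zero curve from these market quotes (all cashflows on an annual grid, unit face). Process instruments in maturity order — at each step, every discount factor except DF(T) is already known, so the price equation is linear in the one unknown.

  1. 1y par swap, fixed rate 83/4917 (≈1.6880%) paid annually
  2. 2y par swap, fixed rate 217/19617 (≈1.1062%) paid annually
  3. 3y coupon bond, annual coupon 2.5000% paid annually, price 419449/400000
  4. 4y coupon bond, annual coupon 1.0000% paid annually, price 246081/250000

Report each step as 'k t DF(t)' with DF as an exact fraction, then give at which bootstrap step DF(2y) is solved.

1 1 4917/5000
2 2 9783/10000
3 3 1219/1250
4 4 1891/2000
DF(2y) is solved at step 2

step 1 [1y] swap r/1=83/4917: DF=(1 − 83/4917·(0))/(1+83/4917) = 4917/5000 ≈ 0.983400
step 2 [2y] swap r/1=217/19617: DF=(1 − 217/19617·(0.983400))/(1+217/19617) = 9783/10000 ≈ 0.978300
step 3 [3y] bond c/1=1/40: DF=(419449/400000 − 1/40·(0.983400+0.978300))/(1+1/40) = 1219/1250 ≈ 0.975200
step 4 [4y] bond c/1=1/100: DF=(246081/250000 − 1/100·(0.983400+0.978300+0.975200))/(1+1/100) = 1891/2000 ≈ 0.945500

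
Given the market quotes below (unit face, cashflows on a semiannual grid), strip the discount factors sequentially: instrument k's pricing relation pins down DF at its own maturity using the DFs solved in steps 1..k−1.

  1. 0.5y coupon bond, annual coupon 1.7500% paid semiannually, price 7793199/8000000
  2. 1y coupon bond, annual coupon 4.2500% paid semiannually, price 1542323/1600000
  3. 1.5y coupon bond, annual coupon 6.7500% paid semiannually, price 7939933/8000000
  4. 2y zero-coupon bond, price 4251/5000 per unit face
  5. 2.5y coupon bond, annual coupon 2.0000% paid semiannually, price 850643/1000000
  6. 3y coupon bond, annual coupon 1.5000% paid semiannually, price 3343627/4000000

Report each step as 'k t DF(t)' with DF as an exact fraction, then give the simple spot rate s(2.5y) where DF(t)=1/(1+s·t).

step 1 [0.5y] bond c/2=7/800: DF=(7793199/8000000 − 7/800·(0))/(1+7/800) = 9657/10000 ≈ 0.965700
step 2 [1y] bond c/2=17/800: DF=(1542323/1600000 − 17/800·(0.965700))/(1+17/800) = 4619/5000 ≈ 0.923800
step 3 [1.5y] bond c/2=27/800: DF=(7939933/8000000 − 27/800·(0.965700+0.923800))/(1+27/800) = 1123/1250 ≈ 0.898400
step 4 [2y] zero: DF = P = 4251/5000 ≈ 0.850200
step 5 [2.5y] bond c/2=1/100: DF=(850643/1000000 − 1/100·(0.965700+0.923800+0.898400+0.850200))/(1+1/100) = 4031/5000 ≈ 0.806200
step 6 [3y] bond c/2=3/400: DF=(3343627/4000000 − 3/400·(0.965700+0.923800+0.898400+0.850200+0.806200))/(1+3/400) = 3983/5000 ≈ 0.796600

1 1/2 9657/10000
2 1 4619/5000
3 3/2 1123/1250
4 2 4251/5000
5 5/2 4031/5000
6 3 3983/5000
s(2.5y) = (1/(4031/5000) − 1)/(5/2) = 1938/20155 ≈ 9.6155%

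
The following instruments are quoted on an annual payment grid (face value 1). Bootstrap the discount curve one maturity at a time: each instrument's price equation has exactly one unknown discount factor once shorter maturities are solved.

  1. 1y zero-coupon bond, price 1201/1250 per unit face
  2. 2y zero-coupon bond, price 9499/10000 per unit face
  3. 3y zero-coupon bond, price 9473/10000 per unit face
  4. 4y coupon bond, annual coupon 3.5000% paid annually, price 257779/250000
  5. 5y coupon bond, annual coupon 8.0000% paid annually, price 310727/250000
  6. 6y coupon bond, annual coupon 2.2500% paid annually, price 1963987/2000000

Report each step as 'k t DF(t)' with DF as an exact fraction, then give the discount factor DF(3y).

step 1 [1y] zero: DF = P = 1201/1250 ≈ 0.960800
step 2 [2y] zero: DF = P = 9499/10000 ≈ 0.949900
step 3 [3y] zero: DF = P = 9473/10000 ≈ 0.947300
step 4 [4y] bond c/1=7/200: DF=(257779/250000 − 7/200·(0.960800+0.949900+0.947300))/(1+7/200) = 2249/2500 ≈ 0.899600
step 5 [5y] bond c/1=2/25: DF=(310727/250000 − 2/25·(0.960800+0.949900+0.947300+0.899600))/(1+2/25) = 349/400 ≈ 0.872500
step 6 [6y] bond c/1=9/400: DF=(1963987/2000000 − 9/400·(0.960800+0.949900+0.947300+0.899600+0.872500))/(1+9/400) = 1717/2000 ≈ 0.858500

1 1 1201/1250
2 2 9499/10000
3 3 9473/10000
4 4 2249/2500
5 5 349/400
6 6 1717/2000
DF(3y) = 9473/10000 ≈ 0.947300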